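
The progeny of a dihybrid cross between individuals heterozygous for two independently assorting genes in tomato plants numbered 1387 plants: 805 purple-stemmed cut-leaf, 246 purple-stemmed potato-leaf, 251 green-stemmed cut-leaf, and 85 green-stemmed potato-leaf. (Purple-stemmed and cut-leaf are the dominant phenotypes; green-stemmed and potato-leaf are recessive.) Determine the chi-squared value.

A dihybrid F₂ with independent assortment and complete dominance at both loci gives a 9:3:3:1 phenotypic ratio.
Expected counts for N = 1387 under a 9:3:3:1 ratio (total parts = 16):
  purple-stemmed cut-leaf: 1387 × 9/16 = 780.1875
  purple-stemmed potato-leaf: 1387 × 3/16 = 260.0625
  green-stemmed cut-leaf: 1387 × 3/16 = 260.0625
  green-stemmed potato-leaf: 1387 × 1/16 = 86.6875
χ² = Σ (O − E)² / E
  purple-stemmed cut-leaf: (805 − 780.1875)² / 780.1875 = 0.7891
  purple-stemmed potato-leaf: (246 − 260.0625)² / 260.0625 = 0.7604
  green-stemmed cut-leaf: (251 − 260.0625)² / 260.0625 = 0.3158
  green-stemmed potato-leaf: (85 − 86.6875)² / 86.6875 = 0.0328
χ² = 0.7891 + 0.7604 + 0.3158 + 0.0328 = 1.8981 ≈ 1.898

1.898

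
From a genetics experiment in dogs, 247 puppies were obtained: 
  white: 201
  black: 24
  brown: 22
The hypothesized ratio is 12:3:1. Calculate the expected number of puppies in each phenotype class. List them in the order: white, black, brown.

Total ratio parts = 16. Expected numbers out of 247:
  white: 247 × 12/16 = 185.25
  black: 247 × 3/16 = 46.3125
  brown: 247 × 1/16 = 15.4375

185.25, 46.3125, 15.4375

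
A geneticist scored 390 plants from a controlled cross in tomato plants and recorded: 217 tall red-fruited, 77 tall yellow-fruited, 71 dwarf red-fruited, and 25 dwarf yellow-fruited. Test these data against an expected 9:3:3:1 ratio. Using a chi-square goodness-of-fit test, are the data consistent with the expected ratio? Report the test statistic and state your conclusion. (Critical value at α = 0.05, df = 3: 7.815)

The 9:3:3:1 ratio has 16 parts, so with N = 390 the expected counts are:
  tall red-fruited: 390 × 9/16 = 219.375
  tall yellow-fruited: 390 × 3/16 = 73.125
  dwarf red-fruited: 390 × 3/16 = 73.125
  dwarf yellow-fruited: 390 × 1/16 = 24.375
χ² = Σ (O − E)² / E
  tall red-fruited: (217 − 219.375)² / 219.375 = 0.0257
  tall yellow-fruited: (77 − 73.125)² / 73.125 = 0.2053
  dwarf red-fruited: (71 − 73.125)² / 73.125 = 0.0618
  dwarf yellow-fruited: (25 − 24.375)² / 24.375 = 0.0160
χ² = 0.0257 + 0.2053 + 0.0618 + 0.0160 = 0.3088 ≈ 0.309
Degrees of freedom = 4 − 1 = 3; critical value at α = 0.05 is 7.815.
Since 0.309 < 7.815, we fail to reject the null hypothesis — the data are consistent with the 9:3:3:1 ratio.

0.309; consistent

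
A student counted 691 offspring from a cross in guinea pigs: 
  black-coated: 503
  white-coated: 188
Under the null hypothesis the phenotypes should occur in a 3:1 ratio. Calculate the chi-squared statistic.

The 3:1 ratio has 4 parts, so with N = 691 the expected counts are:
  black-coated: 691 × 3/4 = 518.25
  white-coated: 691 × 1/4 = 172.75
χ² = Σ (O − E)² / E
  black-coated: (503 − 518.25)² / 518.25 = 0.4487
  white-coated: (188 − 172.75)² / 172.75 = 1.3462
χ² = 0.4487 + 1.3462 = 1.7949 ≈ 1.795

1.795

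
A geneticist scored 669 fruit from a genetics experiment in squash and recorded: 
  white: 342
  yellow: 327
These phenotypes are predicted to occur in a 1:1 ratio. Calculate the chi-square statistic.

0.336

Total ratio parts = 2. Expected numbers out of 669:
  white: 669 × 1/2 = 334.5
  yellow: 669 × 1/2 = 334.5
χ² = Σ (O − E)² / E
  white: (342 − 334.5)² / 334.5 = 0.1682
  yellow: (327 − 334.5)² / 334.5 = 0.1682
χ² = 0.1682 + 0.1682 = 0.3364 ≈ 0.336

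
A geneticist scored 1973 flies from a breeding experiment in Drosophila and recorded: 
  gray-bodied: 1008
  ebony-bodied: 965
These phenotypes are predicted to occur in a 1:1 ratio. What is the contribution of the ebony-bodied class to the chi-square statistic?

0.469

Under the 1:1 hypothesis (Σ ratio = 2, N = 1973):
  gray-bodied: 1973 × 1/2 = 986.5
  ebony-bodied: 1973 × 1/2 = 986.5
Contribution of ebony-bodied: (965 − 986.5)² / 986.5 = 0.4686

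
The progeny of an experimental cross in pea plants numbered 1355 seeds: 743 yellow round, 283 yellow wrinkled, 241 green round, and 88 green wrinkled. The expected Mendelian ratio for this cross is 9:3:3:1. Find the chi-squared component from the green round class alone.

The 9:3:3:1 ratio has 16 parts, so with N = 1355 the expected counts are:
  yellow round: 1355 × 9/16 = 762.1875
  yellow wrinkled: 1355 × 3/16 = 254.0625
  green round: 1355 × 3/16 = 254.0625
  green wrinkled: 1355 × 1/16 = 84.6875
Contribution of green round: (241 − 254.0625)² / 254.0625 = 0.6716

0.672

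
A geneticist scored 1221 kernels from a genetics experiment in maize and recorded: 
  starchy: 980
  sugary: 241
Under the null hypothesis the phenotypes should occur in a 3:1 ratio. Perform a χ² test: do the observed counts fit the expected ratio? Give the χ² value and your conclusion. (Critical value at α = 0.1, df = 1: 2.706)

Total ratio parts = 4. Expected numbers out of 1221:
  starchy: 1221 × 3/4 = 915.75
  sugary: 1221 × 1/4 = 305.25
χ² = Σ (O − E)² / E
  starchy: (980 − 915.75)² / 915.75 = 4.5078
  sugary: (241 − 305.25)² / 305.25 = 13.5235
χ² = 4.5078 + 13.5235 = 18.0313 ≈ 18.031
Degrees of freedom = 2 − 1 = 1; critical value at α = 0.1 is 2.706.
Since 18.031 > 2.706, we reject the null hypothesis — the data do not fit the 3:1 ratio.

18.031; not consistent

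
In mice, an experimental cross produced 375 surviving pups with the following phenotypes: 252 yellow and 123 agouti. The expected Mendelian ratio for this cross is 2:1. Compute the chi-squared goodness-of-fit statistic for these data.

0.048

Under the 2:1 hypothesis (Σ ratio = 3, N = 375):
  yellow: 375 × 2/3 = 250
  agouti: 375 × 1/3 = 125
χ² = Σ (O − E)² / E
  yellow: (252 − 250)² / 250 = 0.0160
  agouti: (123 − 125)² / 125 = 0.0320
χ² = 0.0160 + 0.0320 = 0.048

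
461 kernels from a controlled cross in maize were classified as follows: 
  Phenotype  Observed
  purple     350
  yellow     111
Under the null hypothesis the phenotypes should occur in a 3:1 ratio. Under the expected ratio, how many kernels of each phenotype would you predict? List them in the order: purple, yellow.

Expected counts for N = 461 under a 3:1 ratio (total parts = 4):
  purple: 461 × 3/4 = 345.75
  yellow: 461 × 1/4 = 115.25

345.75, 115.25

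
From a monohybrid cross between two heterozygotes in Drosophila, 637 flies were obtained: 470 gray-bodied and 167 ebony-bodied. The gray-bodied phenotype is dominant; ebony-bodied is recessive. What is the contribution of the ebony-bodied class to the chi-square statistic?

For a monohybrid cross between heterozygotes with complete dominance, the expected phenotypic ratio is 3:1.
The 3:1 ratio has 4 parts, so with N = 637 the expected counts are:
  gray-bodied: 637 × 3/4 = 477.75
  ebony-bodied: 637 × 1/4 = 159.25
Contribution of ebony-bodied: (167 − 159.25)² / 159.25 = 0.3772

0.377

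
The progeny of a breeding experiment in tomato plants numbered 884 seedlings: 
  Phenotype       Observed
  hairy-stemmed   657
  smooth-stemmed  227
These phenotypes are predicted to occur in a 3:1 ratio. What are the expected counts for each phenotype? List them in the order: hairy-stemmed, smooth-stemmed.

Expected counts for N = 884 under a 3:1 ratio (total parts = 4):
  hairy-stemmed: 884 × 3/4 = 663
  smooth-stemmed: 884 × 1/4 = 221

663, 221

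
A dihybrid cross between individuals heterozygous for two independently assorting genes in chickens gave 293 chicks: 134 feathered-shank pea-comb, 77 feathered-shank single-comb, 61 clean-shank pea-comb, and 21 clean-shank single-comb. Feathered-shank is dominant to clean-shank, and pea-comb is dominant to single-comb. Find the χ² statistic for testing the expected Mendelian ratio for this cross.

15.684

A dihybrid F₂ with independent assortment and complete dominance at both loci gives a 9:3:3:1 phenotypic ratio.
Expected counts for N = 293 under a 9:3:3:1 ratio (total parts = 16):
  feathered-shank pea-comb: 293 × 9/16 = 164.8125
  feathered-shank single-comb: 293 × 3/16 = 54.9375
  clean-shank pea-comb: 293 × 3/16 = 54.9375
  clean-shank single-comb: 293 × 1/16 = 18.3125
χ² = Σ (O − E)² / E
  feathered-shank pea-comb: (134 − 164.8125)² / 164.8125 = 5.7605
  feathered-shank single-comb: (77 − 54.9375)² / 54.9375 = 8.8601
  clean-shank pea-comb: (61 − 54.9375)² / 54.9375 = 0.6690
  clean-shank single-comb: (21 − 18.3125)² / 18.3125 = 0.3944
χ² = 5.7605 + 8.8601 + 0.6690 + 0.3944 = 15.684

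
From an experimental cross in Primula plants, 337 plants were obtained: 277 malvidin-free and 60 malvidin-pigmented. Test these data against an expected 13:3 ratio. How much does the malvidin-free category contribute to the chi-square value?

Under the 13:3 hypothesis (Σ ratio = 16, N = 337):
  malvidin-free: 337 × 13/16 = 273.8125
  malvidin-pigmented: 337 × 3/16 = 63.1875
Contribution of malvidin-free: (277 − 273.8125)² / 273.8125 = 0.0371

0.037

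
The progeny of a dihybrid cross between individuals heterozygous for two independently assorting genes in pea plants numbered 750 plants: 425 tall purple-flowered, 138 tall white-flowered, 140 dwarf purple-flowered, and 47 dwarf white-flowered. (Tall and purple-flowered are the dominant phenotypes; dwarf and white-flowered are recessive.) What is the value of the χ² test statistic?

A dihybrid F₂ with independent assortment and complete dominance at both loci gives a 9:3:3:1 phenotypic ratio.
Expected counts for N = 750 under a 9:3:3:1 ratio (total parts = 16):
  tall purple-flowered: 750 × 9/16 = 421.875
  tall white-flowered: 750 × 3/16 = 140.625
  dwarf purple-flowered: 750 × 3/16 = 140.625
  dwarf white-flowered: 750 × 1/16 = 46.875
χ² = Σ (O − E)² / E
  tall purple-flowered: (425 − 421.875)² / 421.875 = 0.0231
  tall white-flowered: (138 − 140.625)² / 140.625 = 0.0490
  dwarf purple-flowered: (140 − 140.625)² / 140.625 = 0.0028
  dwarf white-flowered: (47 − 46.875)² / 46.875 = 0.0003
χ² = 0.0231 + 0.0490 + 0.0028 + 0.0003 = 0.0752 ≈ 0.075

0.075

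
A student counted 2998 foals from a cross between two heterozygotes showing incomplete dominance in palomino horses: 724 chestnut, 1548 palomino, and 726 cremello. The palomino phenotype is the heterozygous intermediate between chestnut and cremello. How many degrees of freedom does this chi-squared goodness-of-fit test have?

With incomplete dominance, a heterozygote × heterozygote cross gives a 1:2:1 phenotypic ratio.
A goodness-of-fit test with 3 phenotype classes has df = 3 − 1 = 2.

2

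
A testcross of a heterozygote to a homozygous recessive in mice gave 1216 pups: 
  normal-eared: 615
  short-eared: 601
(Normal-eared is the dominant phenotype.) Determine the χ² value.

A testcross of a heterozygote (Aa × aa) gives a 1:1 phenotypic ratio.
Expected counts for N = 1216 under a 1:1 ratio (total parts = 2):
  normal-eared: 1216 × 1/2 = 608
  short-eared: 1216 × 1/2 = 608
χ² = Σ (O − E)² / E
  normal-eared: (615 − 608)² / 608 = 0.0806
  short-eared: (601 − 608)² / 608 = 0.0806
χ² = 0.0806 + 0.0806 = 0.1612 ≈ 0.161

0.161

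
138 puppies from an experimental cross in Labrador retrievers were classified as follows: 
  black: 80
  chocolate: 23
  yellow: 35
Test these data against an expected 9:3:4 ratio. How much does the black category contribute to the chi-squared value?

Total ratio parts = 16. Expected numbers out of 138:
  black: 138 × 9/16 = 77.625
  chocolate: 138 × 3/16 = 25.875
  yellow: 138 × 4/16 = 34.5
Contribution of black: (80 − 77.625)² / 77.625 = 0.0727

0.073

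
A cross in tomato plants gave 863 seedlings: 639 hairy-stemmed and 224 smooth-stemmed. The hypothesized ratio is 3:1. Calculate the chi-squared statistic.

Under the 3:1 hypothesis (Σ ratio = 4, N = 863):
  hairy-stemmed: 863 × 3/4 = 647.25
  smooth-stemmed: 863 × 1/4 = 215.75
χ² = Σ (O − E)² / E
  hairy-stemmed: (639 − 647.25)² / 647.25 = 0.1052
  smooth-stemmed: (224 − 215.75)² / 215.75 = 0.3155
χ² = 0.1052 + 0.3155 = 0.4207 ≈ 0.421

0.421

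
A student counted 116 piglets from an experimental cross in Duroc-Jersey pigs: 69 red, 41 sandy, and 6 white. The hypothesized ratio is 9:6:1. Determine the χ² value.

Under the 9:6:1 hypothesis (Σ ratio = 16, N = 116):
  red: 116 × 9/16 = 65.25
  sandy: 116 × 6/16 = 43.5
  white: 116 × 1/16 = 7.25
χ² = Σ (O − E)² / E
  red: (69 − 65.25)² / 65.25 = 0.2155
  sandy: (41 − 43.5)² / 43.5 = 0.1437
  white: (6 − 7.25)² / 7.25 = 0.2155
χ² = 0.2155 + 0.1437 + 0.2155 = 0.5747 ≈ 0.575

0.575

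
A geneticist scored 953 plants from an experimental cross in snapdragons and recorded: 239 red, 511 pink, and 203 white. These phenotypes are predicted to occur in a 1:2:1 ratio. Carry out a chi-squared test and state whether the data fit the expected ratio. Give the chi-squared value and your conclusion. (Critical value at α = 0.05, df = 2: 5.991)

7.716; not consistent

Total ratio parts = 4. Expected numbers out of 953:
  red: 953 × 1/4 = 238.25
  pink: 953 × 2/4 = 476.5
  white: 953 × 1/4 = 238.25
χ² = Σ (O − E)² / E
  red: (239 − 238.25)² / 238.25 = 0.0024
  pink: (511 − 476.5)² / 476.5 = 2.4979
  white: (203 − 238.25)² / 238.25 = 5.2154
χ² = 0.0024 + 2.4979 + 5.2154 = 7.7157 ≈ 7.716
Degrees of freedom = 3 − 1 = 2; critical value at α = 0.05 is 5.991.
Since 7.716 > 5.991, we reject the null hypothesis — the data do not fit the 1:2:1 ratio.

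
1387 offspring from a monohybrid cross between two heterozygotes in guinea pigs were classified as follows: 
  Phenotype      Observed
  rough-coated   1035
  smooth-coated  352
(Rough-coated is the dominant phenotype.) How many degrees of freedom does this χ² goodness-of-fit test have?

1

For a monohybrid cross between heterozygotes with complete dominance, the expected phenotypic ratio is 3:1.
A goodness-of-fit test with 2 phenotype classes has df = 2 − 1 = 1.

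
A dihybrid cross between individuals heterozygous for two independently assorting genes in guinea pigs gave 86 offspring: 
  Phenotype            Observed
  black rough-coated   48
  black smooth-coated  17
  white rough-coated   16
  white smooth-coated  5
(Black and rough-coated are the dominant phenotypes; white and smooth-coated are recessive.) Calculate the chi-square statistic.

0.078

A dihybrid F₂ with independent assortment and complete dominance at both loci gives a 9:3:3:1 phenotypic ratio.
Expected counts for N = 86 under a 9:3:3:1 ratio (total parts = 16):
  black rough-coated: 86 × 9/16 = 48.375
  black smooth-coated: 86 × 3/16 = 16.125
  white rough-coated: 86 × 3/16 = 16.125
  white smooth-coated: 86 × 1/16 = 5.375
χ² = Σ (O − E)² / E
  black rough-coated: (48 − 48.375)² / 48.375 = 0.0029
  black smooth-coated: (17 − 16.125)² / 16.125 = 0.0475
  white rough-coated: (16 − 16.125)² / 16.125 = 0.0010
  white smooth-coated: (5 − 5.375)² / 5.375 = 0.0262
χ² = 0.0029 + 0.0475 + 0.0010 + 0.0262 = 0.0776 ≈ 0.078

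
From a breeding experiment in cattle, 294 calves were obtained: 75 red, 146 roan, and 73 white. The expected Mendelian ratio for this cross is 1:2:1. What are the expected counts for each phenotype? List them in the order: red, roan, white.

73.5, 147, 73.5

The 1:2:1 ratio has 4 parts, so with N = 294 the expected counts are:
  red: 294 × 1/4 = 73.5
  roan: 294 × 2/4 = 147
  white: 294 × 1/4 = 73.5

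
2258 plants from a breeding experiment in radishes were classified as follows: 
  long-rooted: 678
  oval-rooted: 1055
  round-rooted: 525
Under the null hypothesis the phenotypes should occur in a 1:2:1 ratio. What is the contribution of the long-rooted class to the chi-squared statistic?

Total ratio parts = 4. Expected numbers out of 2258:
  long-rooted: 2258 × 1/4 = 564.5
  oval-rooted: 2258 × 2/4 = 1129
  round-rooted: 2258 × 1/4 = 564.5
Contribution of long-rooted: (678 − 564.5)² / 564.5 = 22.8206

22.821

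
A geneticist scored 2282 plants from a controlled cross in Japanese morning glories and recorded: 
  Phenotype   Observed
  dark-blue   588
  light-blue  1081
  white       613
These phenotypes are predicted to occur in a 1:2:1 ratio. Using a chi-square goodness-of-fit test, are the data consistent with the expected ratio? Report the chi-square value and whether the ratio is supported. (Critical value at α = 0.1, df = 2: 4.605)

Expected counts for N = 2282 under a 1:2:1 ratio (total parts = 4):
  dark-blue: 2282 × 1/4 = 570.5
  light-blue: 2282 × 2/4 = 1141
  white: 2282 × 1/4 = 570.5
χ² = Σ (O − E)² / E
  dark-blue: (588 − 570.5)² / 570.5 = 0.5368
  light-blue: (1081 − 1141)² / 1141 = 3.1551
  white: (613 − 570.5)² / 570.5 = 3.1661
χ² = 0.5368 + 3.1551 + 3.1661 = 6.858
Degrees of freedom = 3 − 1 = 2; critical value at α = 0.1 is 4.605.
Since 6.858 > 4.605, we reject the null hypothesis — the data do not fit the 1:2:1 ratio.

6.858; not consistent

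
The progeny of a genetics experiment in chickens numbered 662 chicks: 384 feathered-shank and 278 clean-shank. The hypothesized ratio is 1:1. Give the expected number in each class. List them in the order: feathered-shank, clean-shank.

331, 331

Expected counts for N = 662 under a 1:1 ratio (total parts = 2):
  feathered-shank: 662 × 1/2 = 331
  clean-shank: 662 × 1/2 = 331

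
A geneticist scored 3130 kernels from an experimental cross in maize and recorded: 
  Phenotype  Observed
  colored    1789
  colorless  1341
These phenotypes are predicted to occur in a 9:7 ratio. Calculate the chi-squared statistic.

Total ratio parts = 16. Expected numbers out of 3130:
  colored: 3130 × 9/16 = 1760.625
  colorless: 3130 × 7/16 = 1369.375
χ² = Σ (O − E)² / E
  colored: (1789 − 1760.625)² / 1760.625 = 0.4573
  colorless: (1341 − 1369.375)² / 1369.375 = 0.5880
χ² = 0.4573 + 0.5880 = 1.0453 ≈ 1.045

1.045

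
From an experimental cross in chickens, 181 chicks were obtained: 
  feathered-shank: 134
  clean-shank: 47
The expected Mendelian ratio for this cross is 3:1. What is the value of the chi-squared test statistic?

0.090

The 3:1 ratio has 4 parts, so with N = 181 the expected counts are:
  feathered-shank: 181 × 3/4 = 135.75
  clean-shank: 181 × 1/4 = 45.25
χ² = Σ (O − E)² / E
  feathered-shank: (134 − 135.75)² / 135.75 = 0.0226
  clean-shank: (47 − 45.25)² / 45.25 = 0.0677
χ² = 0.0226 + 0.0677 = 0.0903 ≈ 0.090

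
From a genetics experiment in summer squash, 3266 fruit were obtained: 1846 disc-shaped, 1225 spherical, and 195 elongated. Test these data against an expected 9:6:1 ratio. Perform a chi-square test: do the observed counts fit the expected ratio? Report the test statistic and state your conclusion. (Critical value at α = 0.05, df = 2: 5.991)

0.451; consistent

Under the 9:6:1 hypothesis (Σ ratio = 16, N = 3266):
  disc-shaped: 3266 × 9/16 = 1837.125
  spherical: 3266 × 6/16 = 1224.75
  elongated: 3266 × 1/16 = 204.125
χ² = Σ (O − E)² / E
  disc-shaped: (1846 − 1837.125)² / 1837.125 = 0.0429
  spherical: (1225 − 1224.75)² / 1224.75 = 0.0001
  elongated: (195 − 204.125)² / 204.125 = 0.4079
χ² = 0.0429 + 0.0001 + 0.4079 = 0.4509 ≈ 0.451
Degrees of freedom = 3 − 1 = 2; critical value at α = 0.05 is 5.991.
Since 0.451 < 5.991, we fail to reject the null hypothesis — the data are consistent with the 9:6:1 ratio.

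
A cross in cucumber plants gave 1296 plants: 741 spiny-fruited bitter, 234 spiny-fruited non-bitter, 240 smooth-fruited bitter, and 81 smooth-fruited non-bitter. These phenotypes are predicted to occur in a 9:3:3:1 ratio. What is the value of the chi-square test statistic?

Total ratio parts = 16. Expected numbers out of 1296:
  spiny-fruited bitter: 1296 × 9/16 = 729
  spiny-fruited non-bitter: 1296 × 3/16 = 243
  smooth-fruited bitter: 1296 × 3/16 = 243
  smooth-fruited non-bitter: 1296 × 1/16 = 81
χ² = Σ (O − E)² / E
  spiny-fruited bitter: (741 − 729)² / 729 = 0.1975
  spiny-fruited non-bitter: (234 − 243)² / 243 = 0.3333
  smooth-fruited bitter: (240 − 243)² / 243 = 0.0370
  smooth-fruited non-bitter: (81 − 81)² / 81 = 0.0000
χ² = 0.1975 + 0.3333 + 0.0370 + 0.0000 = 0.5678 ≈ 0.568

0.568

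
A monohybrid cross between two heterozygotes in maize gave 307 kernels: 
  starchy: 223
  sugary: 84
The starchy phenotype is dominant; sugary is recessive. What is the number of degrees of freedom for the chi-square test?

For a monohybrid cross between heterozygotes with complete dominance, the expected phenotypic ratio is 3:1.
A goodness-of-fit test with 2 phenotype classes has df = 2 − 1 = 1.

1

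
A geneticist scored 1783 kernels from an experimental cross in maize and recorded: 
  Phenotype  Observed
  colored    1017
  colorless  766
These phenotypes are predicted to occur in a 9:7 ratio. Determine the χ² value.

Under the 9:7 hypothesis (Σ ratio = 16, N = 1783):
  colored: 1783 × 9/16 = 1002.9375
  colorless: 1783 × 7/16 = 780.0625
χ² = Σ (O − E)² / E
  colored: (1017 − 1002.9375)² / 1002.9375 = 0.1972
  colorless: (766 − 780.0625)² / 780.0625 = 0.2535
χ² = 0.1972 + 0.2535 = 0.4507 ≈ 0.451

0.451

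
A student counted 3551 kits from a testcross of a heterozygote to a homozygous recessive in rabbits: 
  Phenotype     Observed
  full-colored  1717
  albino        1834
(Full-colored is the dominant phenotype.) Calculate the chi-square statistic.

3.855

A testcross of a heterozygote (Aa × aa) gives a 1:1 phenotypic ratio.
The 1:1 ratio has 2 parts, so with N = 3551 the expected counts are:
  full-colored: 3551 × 1/2 = 1775.5
  albino: 3551 × 1/2 = 1775.5
χ² = Σ (O − E)² / E
  full-colored: (1717 − 1775.5)² / 1775.5 = 1.9275
  albino: (1834 − 1775.5)² / 1775.5 = 1.9275
χ² = 1.9275 + 1.9275 = 3.855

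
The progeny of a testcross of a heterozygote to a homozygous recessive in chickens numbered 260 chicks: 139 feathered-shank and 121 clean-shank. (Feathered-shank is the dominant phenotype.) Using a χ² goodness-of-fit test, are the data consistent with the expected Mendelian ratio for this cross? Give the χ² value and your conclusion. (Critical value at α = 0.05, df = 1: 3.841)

1.246; consistent

A testcross of a heterozygote (Aa × aa) gives a 1:1 phenotypic ratio.
Expected counts for N = 260 under a 1:1 ratio (total parts = 2):
  feathered-shank: 260 × 1/2 = 130
  clean-shank: 260 × 1/2 = 130
χ² = Σ (O − E)² / E
  feathered-shank: (139 − 130)² / 130 = 0.6231
  clean-shank: (121 − 130)² / 130 = 0.6231
χ² = 0.6231 + 0.6231 = 1.2462 ≈ 1.246
Degrees of freedom = 2 − 1 = 1; critical value at α = 0.05 is 3.841.
Since 1.246 < 3.841, we fail to reject the null hypothesis — the data are consistent with the 1:1 ratio.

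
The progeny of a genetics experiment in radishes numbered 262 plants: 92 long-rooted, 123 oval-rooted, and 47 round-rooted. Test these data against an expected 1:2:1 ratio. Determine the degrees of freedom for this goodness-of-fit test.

2

A goodness-of-fit test with 3 phenotype classes has df = 3 − 1 = 2.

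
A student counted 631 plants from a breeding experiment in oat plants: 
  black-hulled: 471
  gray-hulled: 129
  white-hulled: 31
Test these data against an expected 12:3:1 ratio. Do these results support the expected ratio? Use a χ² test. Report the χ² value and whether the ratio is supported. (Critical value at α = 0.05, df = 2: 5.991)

2.781; consistent

Total ratio parts = 16. Expected numbers out of 631:
  black-hulled: 631 × 12/16 = 473.25
  gray-hulled: 631 × 3/16 = 118.3125
  white-hulled: 631 × 1/16 = 39.4375
χ² = Σ (O − E)² / E
  black-hulled: (471 − 473.25)² / 473.25 = 0.0107
  gray-hulled: (129 − 118.3125)² / 118.3125 = 0.9654
  white-hulled: (31 − 39.4375)² / 39.4375 = 1.8052
χ² = 0.0107 + 0.9654 + 1.8052 = 2.7813 ≈ 2.781
Degrees of freedom = 3 − 1 = 2; critical value at α = 0.05 is 5.991.
Since 2.781 < 5.991, we fail to reject the null hypothesis — the data are consistent with the 12:3:1 ratio.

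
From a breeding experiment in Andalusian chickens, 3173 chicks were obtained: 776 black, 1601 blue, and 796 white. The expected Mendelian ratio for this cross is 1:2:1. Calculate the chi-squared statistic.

0.517

Under the 1:2:1 hypothesis (Σ ratio = 4, N = 3173):
  black: 3173 × 1/4 = 793.25
  blue: 3173 × 2/4 = 1586.5
  white: 3173 × 1/4 = 793.25
χ² = Σ (O − E)² / E
  black: (776 − 793.25)² / 793.25 = 0.3751
  blue: (1601 − 1586.5)² / 1586.5 = 0.1325
  white: (796 − 793.25)² / 793.25 = 0.0095
χ² = 0.3751 + 0.1325 + 0.0095 = 0.5171 ≈ 0.517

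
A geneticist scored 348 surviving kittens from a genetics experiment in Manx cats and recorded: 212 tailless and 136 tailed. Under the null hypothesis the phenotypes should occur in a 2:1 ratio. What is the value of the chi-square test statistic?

5.172

The 2:1 ratio has 3 parts, so with N = 348 the expected counts are:
  tailless: 348 × 2/3 = 232
  tailed: 348 × 1/3 = 116
χ² = Σ (O − E)² / E
  tailless: (212 − 232)² / 232 = 1.7241
  tailed: (136 − 116)² / 116 = 3.4483
χ² = 1.7241 + 3.4483 = 5.1724 ≈ 5.172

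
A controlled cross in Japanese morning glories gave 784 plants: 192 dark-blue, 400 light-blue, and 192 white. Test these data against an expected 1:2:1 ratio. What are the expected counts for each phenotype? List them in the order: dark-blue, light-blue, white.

Expected counts for N = 784 under a 1:2:1 ratio (total parts = 4):
  dark-blue: 784 × 1/4 = 196
  light-blue: 784 × 2/4 = 392
  white: 784 × 1/4 = 196

196, 392, 196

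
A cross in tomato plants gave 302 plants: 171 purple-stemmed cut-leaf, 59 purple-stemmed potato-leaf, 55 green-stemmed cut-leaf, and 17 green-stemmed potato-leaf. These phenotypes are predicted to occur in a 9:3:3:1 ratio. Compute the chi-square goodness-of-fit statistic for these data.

Total ratio parts = 16. Expected numbers out of 302:
  purple-stemmed cut-leaf: 302 × 9/16 = 169.875
  purple-stemmed potato-leaf: 302 × 3/16 = 56.625
  green-stemmed cut-leaf: 302 × 3/16 = 56.625
  green-stemmed potato-leaf: 302 × 1/16 = 18.875
χ² = Σ (O − E)² / E
  purple-stemmed cut-leaf: (171 − 169.875)² / 169.875 = 0.0075
  purple-stemmed potato-leaf: (59 − 56.625)² / 56.625 = 0.0996
  green-stemmed cut-leaf: (55 − 56.625)² / 56.625 = 0.0466
  green-stemmed potato-leaf: (17 − 18.875)² / 18.875 = 0.1863
χ² = 0.0075 + 0.0996 + 0.0466 + 0.1863 = 0.340

0.340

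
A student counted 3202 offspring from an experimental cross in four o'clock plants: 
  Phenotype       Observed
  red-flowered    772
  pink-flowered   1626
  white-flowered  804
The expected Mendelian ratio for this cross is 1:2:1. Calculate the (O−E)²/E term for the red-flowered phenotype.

The 1:2:1 ratio has 4 parts, so with N = 3202 the expected counts are:
  red-flowered: 3202 × 1/4 = 800.5
  pink-flowered: 3202 × 2/4 = 1601
  white-flowered: 3202 × 1/4 = 800.5
Contribution of red-flowered: (772 − 800.5)² / 800.5 = 1.0147

1.015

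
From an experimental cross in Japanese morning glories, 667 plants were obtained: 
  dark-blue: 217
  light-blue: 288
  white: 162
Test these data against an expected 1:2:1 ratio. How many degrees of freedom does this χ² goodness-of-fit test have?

2

A goodness-of-fit test with 3 phenotype classes has df = 3 − 1 = 2.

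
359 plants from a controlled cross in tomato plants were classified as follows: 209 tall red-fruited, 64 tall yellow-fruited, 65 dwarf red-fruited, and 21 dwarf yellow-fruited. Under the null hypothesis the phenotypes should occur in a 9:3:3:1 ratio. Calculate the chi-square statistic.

Under the 9:3:3:1 hypothesis (Σ ratio = 16, N = 359):
  tall red-fruited: 359 × 9/16 = 201.9375
  tall yellow-fruited: 359 × 3/16 = 67.3125
  dwarf red-fruited: 359 × 3/16 = 67.3125
  dwarf yellow-fruited: 359 × 1/16 = 22.4375
χ² = Σ (O − E)² / E
  tall red-fruited: (209 − 201.9375)² / 201.9375 = 0.2470
  tall yellow-fruited: (64 − 67.3125)² / 67.3125 = 0.1630
  dwarf red-fruited: (65 − 67.3125)² / 67.3125 = 0.0794
  dwarf yellow-fruited: (21 − 22.4375)² / 22.4375 = 0.0921
χ² = 0.2470 + 0.1630 + 0.0794 + 0.0921 = 0.5815 ≈ 0.582

0.582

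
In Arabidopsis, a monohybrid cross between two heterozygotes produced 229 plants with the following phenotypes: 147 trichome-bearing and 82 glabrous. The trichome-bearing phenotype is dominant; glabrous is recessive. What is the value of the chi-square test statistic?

For a monohybrid cross between heterozygotes with complete dominance, the expected phenotypic ratio is 3:1.
Under the 3:1 hypothesis (Σ ratio = 4, N = 229):
  trichome-bearing: 229 × 3/4 = 171.75
  glabrous: 229 × 1/4 = 57.25
χ² = Σ (O − E)² / E
  trichome-bearing: (147 − 171.75)² / 171.75 = 3.5666
  glabrous: (82 − 57.25)² / 57.25 = 10.6998
χ² = 3.5666 + 10.6998 = 14.2664 ≈ 14.266

14.266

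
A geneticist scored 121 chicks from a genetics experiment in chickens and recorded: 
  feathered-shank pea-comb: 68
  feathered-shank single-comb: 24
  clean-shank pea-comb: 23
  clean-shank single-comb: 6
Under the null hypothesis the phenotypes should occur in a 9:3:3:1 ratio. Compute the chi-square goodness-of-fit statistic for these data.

0.403

The 9:3:3:1 ratio has 16 parts, so with N = 121 the expected counts are:
  feathered-shank pea-comb: 121 × 9/16 = 68.0625
  feathered-shank single-comb: 121 × 3/16 = 22.6875
  clean-shank pea-comb: 121 × 3/16 = 22.6875
  clean-shank single-comb: 121 × 1/16 = 7.5625
χ² = Σ (O − E)² / E
  feathered-shank pea-comb: (68 − 68.0625)² / 68.0625 = 0.0001
  feathered-shank single-comb: (24 − 22.6875)² / 22.6875 = 0.0759
  clean-shank pea-comb: (23 − 22.6875)² / 22.6875 = 0.0043
  clean-shank single-comb: (6 − 7.5625)² / 7.5625 = 0.3228
χ² = 0.0001 + 0.0759 + 0.0043 + 0.3228 = 0.4031 ≈ 0.403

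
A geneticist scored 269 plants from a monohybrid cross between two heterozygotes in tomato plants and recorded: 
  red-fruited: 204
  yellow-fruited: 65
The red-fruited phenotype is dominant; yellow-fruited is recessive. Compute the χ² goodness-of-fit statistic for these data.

For a monohybrid cross between heterozygotes with complete dominance, the expected phenotypic ratio is 3:1.
Expected counts for N = 269 under a 3:1 ratio (total parts = 4):
  red-fruited: 269 × 3/4 = 201.75
  yellow-fruited: 269 × 1/4 = 67.25
χ² = Σ (O − E)² / E
  red-fruited: (204 − 201.75)² / 201.75 = 0.0251
  yellow-fruited: (65 − 67.25)² / 67.25 = 0.0753
χ² = 0.0251 + 0.0753 = 0.1004 ≈ 0.100

0.100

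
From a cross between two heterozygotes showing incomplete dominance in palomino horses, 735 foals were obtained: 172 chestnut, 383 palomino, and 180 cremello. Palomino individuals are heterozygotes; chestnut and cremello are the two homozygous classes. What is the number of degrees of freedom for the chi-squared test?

2

With incomplete dominance, a heterozygote × heterozygote cross gives a 1:2:1 phenotypic ratio.
A goodness-of-fit test with 3 phenotype classes has df = 3 − 1 = 2.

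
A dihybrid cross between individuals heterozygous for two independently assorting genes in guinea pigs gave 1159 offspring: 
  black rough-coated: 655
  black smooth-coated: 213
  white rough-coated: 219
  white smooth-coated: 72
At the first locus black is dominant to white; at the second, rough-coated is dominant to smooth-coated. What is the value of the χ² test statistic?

A dihybrid F₂ with independent assortment and complete dominance at both loci gives a 9:3:3:1 phenotypic ratio.
Under the 9:3:3:1 hypothesis (Σ ratio = 16, N = 1159):
  black rough-coated: 1159 × 9/16 = 651.9375
  black smooth-coated: 1159 × 3/16 = 217.3125
  white rough-coated: 1159 × 3/16 = 217.3125
  white smooth-coated: 1159 × 1/16 = 72.4375
χ² = Σ (O − E)² / E
  black rough-coated: (655 − 651.9375)² / 651.9375 = 0.0144
  black smooth-coated: (213 − 217.3125)² / 217.3125 = 0.0856
  white rough-coated: (219 − 217.3125)² / 217.3125 = 0.0131
  white smooth-coated: (72 − 72.4375)² / 72.4375 = 0.0026
χ² = 0.0144 + 0.0856 + 0.0131 + 0.0026 = 0.1157 ≈ 0.116

0.116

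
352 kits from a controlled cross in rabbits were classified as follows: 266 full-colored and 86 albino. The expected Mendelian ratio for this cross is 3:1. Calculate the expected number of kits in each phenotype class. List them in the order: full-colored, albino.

264, 88

The 3:1 ratio has 4 parts, so with N = 352 the expected counts are:
  full-colored: 352 × 3/4 = 264
  albino: 352 × 1/4 = 88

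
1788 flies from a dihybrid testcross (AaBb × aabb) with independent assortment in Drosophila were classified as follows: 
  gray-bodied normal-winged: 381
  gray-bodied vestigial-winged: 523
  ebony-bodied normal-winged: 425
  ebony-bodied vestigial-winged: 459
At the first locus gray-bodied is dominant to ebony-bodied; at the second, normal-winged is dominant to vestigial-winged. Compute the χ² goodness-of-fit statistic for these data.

A dihybrid testcross with independent assortment gives a 1:1:1:1 ratio.
Total ratio parts = 4. Expected numbers out of 1788:
  gray-bodied normal-winged: 1788 × 1/4 = 447
  gray-bodied vestigial-winged: 1788 × 1/4 = 447
  ebony-bodied normal-winged: 1788 × 1/4 = 447
  ebony-bodied vestigial-winged: 1788 × 1/4 = 447
χ² = Σ (O − E)² / E
  gray-bodied normal-winged: (381 − 447)² / 447 = 9.7450
  gray-bodied vestigial-winged: (523 − 447)² / 447 = 12.9217
  ebony-bodied normal-winged: (425 − 447)² / 447 = 1.0828
  ebony-bodied vestigial-winged: (459 − 447)² / 447 = 0.3221
χ² = 9.7450 + 12.9217 + 1.0828 + 0.3221 = 24.0716 ≈ 24.072

24.072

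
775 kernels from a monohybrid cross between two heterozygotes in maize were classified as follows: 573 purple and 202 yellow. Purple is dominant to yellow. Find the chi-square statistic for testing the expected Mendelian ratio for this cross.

For a monohybrid cross between heterozygotes with complete dominance, the expected phenotypic ratio is 3:1.
Total ratio parts = 4. Expected numbers out of 775:
  purple: 775 × 3/4 = 581.25
  yellow: 775 × 1/4 = 193.75
χ² = Σ (O − E)² / E
  purple: (573 − 581.25)² / 581.25 = 0.1171
  yellow: (202 − 193.75)² / 193.75 = 0.3513
χ² = 0.1171 + 0.3513 = 0.4684 ≈ 0.468

0.468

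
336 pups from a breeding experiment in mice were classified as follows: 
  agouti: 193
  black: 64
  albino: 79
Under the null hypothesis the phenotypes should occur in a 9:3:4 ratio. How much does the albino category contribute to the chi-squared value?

0.298

Under the 9:3:4 hypothesis (Σ ratio = 16, N = 336):
  agouti: 336 × 9/16 = 189
  black: 336 × 3/16 = 63
  albino: 336 × 4/16 = 84
Contribution of albino: (79 − 84)² / 84 = 0.2976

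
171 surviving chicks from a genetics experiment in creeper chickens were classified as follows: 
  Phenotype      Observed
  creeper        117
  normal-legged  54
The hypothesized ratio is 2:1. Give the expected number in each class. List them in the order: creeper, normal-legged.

Expected counts for N = 171 under a 2:1 ratio (total parts = 3):
  creeper: 171 × 2/3 = 114
  normal-legged: 171 × 1/3 = 57

114, 57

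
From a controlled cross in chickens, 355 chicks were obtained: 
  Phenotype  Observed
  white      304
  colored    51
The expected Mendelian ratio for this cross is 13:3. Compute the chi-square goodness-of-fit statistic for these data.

4.478

Under the 13:3 hypothesis (Σ ratio = 16, N = 355):
  white: 355 × 13/16 = 288.4375
  colored: 355 × 3/16 = 66.5625
χ² = Σ (O − E)² / E
  white: (304 − 288.4375)² / 288.4375 = 0.8397
  colored: (51 − 66.5625)² / 66.5625 = 3.6386
χ² = 0.8397 + 3.6386 = 4.4783 ≈ 4.478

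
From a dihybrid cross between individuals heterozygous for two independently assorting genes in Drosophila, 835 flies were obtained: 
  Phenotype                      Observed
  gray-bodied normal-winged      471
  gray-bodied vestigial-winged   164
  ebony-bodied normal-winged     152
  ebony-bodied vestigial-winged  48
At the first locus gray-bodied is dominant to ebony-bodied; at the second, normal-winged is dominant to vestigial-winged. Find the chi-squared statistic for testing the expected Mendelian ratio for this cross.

0.826

A dihybrid F₂ with independent assortment and complete dominance at both loci gives a 9:3:3:1 phenotypic ratio.
Under the 9:3:3:1 hypothesis (Σ ratio = 16, N = 835):
  gray-bodied normal-winged: 835 × 9/16 = 469.6875
  gray-bodied vestigial-winged: 835 × 3/16 = 156.5625
  ebony-bodied normal-winged: 835 × 3/16 = 156.5625
  ebony-bodied vestigial-winged: 835 × 1/16 = 52.1875
χ² = Σ (O − E)² / E
  gray-bodied normal-winged: (471 − 469.6875)² / 469.6875 = 0.0037
  gray-bodied vestigial-winged: (164 − 156.5625)² / 156.5625 = 0.3533
  ebony-bodied normal-winged: (152 − 156.5625)² / 156.5625 = 0.1330
  ebony-bodied vestigial-winged: (48 − 52.1875)² / 52.1875 = 0.3360
χ² = 0.0037 + 0.3533 + 0.1330 + 0.3360 = 0.826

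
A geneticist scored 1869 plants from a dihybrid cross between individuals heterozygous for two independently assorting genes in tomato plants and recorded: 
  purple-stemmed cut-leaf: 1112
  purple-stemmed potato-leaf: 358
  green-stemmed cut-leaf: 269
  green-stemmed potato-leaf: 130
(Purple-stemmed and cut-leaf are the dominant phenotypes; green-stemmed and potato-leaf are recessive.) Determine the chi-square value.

24.080

A dihybrid F₂ with independent assortment and complete dominance at both loci gives a 9:3:3:1 phenotypic ratio.
The 9:3:3:1 ratio has 16 parts, so with N = 1869 the expected counts are:
  purple-stemmed cut-leaf: 1869 × 9/16 = 1051.3125
  purple-stemmed potato-leaf: 1869 × 3/16 = 350.4375
  green-stemmed cut-leaf: 1869 × 3/16 = 350.4375
  green-stemmed potato-leaf: 1869 × 1/16 = 116.8125
χ² = Σ (O − E)² / E
  purple-stemmed cut-leaf: (1112 − 1051.3125)² / 1051.3125 = 3.5032
  purple-stemmed potato-leaf: (358 − 350.4375)² / 350.4375 = 0.1632
  green-stemmed cut-leaf: (269 − 350.4375)² / 350.4375 = 18.9251
  green-stemmed potato-leaf: (130 − 116.8125)² / 116.8125 = 1.4888
χ² = 3.5032 + 0.1632 + 18.9251 + 1.4888 = 24.0803 ≈ 24.080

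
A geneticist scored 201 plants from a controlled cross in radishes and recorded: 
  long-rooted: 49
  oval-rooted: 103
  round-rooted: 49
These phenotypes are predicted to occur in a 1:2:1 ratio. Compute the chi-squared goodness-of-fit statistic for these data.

0.124

The 1:2:1 ratio has 4 parts, so with N = 201 the expected counts are:
  long-rooted: 201 × 1/4 = 50.25
  oval-rooted: 201 × 2/4 = 100.5
  round-rooted: 201 × 1/4 = 50.25
χ² = Σ (O − E)² / E
  long-rooted: (49 − 50.25)² / 50.25 = 0.0311
  oval-rooted: (103 − 100.5)² / 100.5 = 0.0622
  round-rooted: (49 − 50.25)² / 50.25 = 0.0311
χ² = 0.0311 + 0.0622 + 0.0311 = 0.1244 ≈ 0.124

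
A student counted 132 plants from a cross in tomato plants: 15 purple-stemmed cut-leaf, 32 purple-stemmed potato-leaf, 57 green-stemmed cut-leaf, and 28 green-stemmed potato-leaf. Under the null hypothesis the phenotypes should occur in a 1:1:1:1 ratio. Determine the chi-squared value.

Under the 1:1:1:1 hypothesis (Σ ratio = 4, N = 132):
  purple-stemmed cut-leaf: 132 × 1/4 = 33
  purple-stemmed potato-leaf: 132 × 1/4 = 33
  green-stemmed cut-leaf: 132 × 1/4 = 33
  green-stemmed potato-leaf: 132 × 1/4 = 33
χ² = Σ (O − E)² / E
  purple-stemmed cut-leaf: (15 − 33)² / 33 = 9.8182
  purple-stemmed potato-leaf: (32 − 33)² / 33 = 0.0303
  green-stemmed cut-leaf: (57 − 33)² / 33 = 17.4545
  green-stemmed potato-leaf: (28 − 33)² / 33 = 0.7576
χ² = 9.8182 + 0.0303 + 17.4545 + 0.7576 = 28.0606 ≈ 28.061

28.061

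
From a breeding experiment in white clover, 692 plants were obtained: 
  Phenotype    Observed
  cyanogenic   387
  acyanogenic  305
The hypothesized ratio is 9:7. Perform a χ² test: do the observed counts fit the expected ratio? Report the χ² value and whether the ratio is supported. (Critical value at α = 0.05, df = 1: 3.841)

0.030; consistent

Total ratio parts = 16. Expected numbers out of 692:
  cyanogenic: 692 × 9/16 = 389.25
  acyanogenic: 692 × 7/16 = 302.75
χ² = Σ (O − E)² / E
  cyanogenic: (387 − 389.25)² / 389.25 = 0.0130
  acyanogenic: (305 − 302.75)² / 302.75 = 0.0167
χ² = 0.0130 + 0.0167 = 0.0297 ≈ 0.030
Degrees of freedom = 2 − 1 = 1; critical value at α = 0.05 is 3.841.
Since 0.030 < 3.841, we fail to reject the null hypothesis — the data are consistent with the 9:7 ratio.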